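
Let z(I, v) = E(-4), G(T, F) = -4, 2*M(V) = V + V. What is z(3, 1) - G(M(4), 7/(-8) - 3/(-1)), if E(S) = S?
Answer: 0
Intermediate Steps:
M(V) = V (M(V) = (V + V)/2 = (2*V)/2 = V)
z(I, v) = -4
z(3, 1) - G(M(4), 7/(-8) - 3/(-1)) = -4 - 1*(-4) = -4 + 4 = 0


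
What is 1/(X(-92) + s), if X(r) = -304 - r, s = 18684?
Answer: 1/18472 ≈ 5.4136e-5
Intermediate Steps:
1/(X(-92) + s) = 1/((-304 - 1*(-92)) + 18684) = 1/((-304 + 92) + 18684) = 1/(-212 + 18684) = 1/18472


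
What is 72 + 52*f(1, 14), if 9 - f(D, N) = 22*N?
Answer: -15476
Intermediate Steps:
f(D, N) = 9 - 22*N
72 + 52*f(1, 14) = 72 + 52*(9 - 22*14) = 72 + 52*(9 - 308) = 72 + 52*(-299) = 72 - 15548 = -15476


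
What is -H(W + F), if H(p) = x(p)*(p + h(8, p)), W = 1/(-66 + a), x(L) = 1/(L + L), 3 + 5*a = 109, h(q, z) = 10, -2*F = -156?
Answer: -19707/34934 ≈ -0.56412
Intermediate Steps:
F = 78 (F = -1/2*(-156) = 78)
a = 106/5 (a = -3/5 + (1/5)*109 = -3/5 + 109/5 = 106/5 ≈ 21.200)
x(L) = 1/(2*L)
W = -5/224 (W = 1/(-66 + 106/5) = 1/(-224/5) = -5/224 ≈ -0.022321)
H(p) = (10 + p)/(2*p) (H(p) = (1/(2*p))*(p + 10) = (1/(2*p))*(10 + p) = (10 + p)/(2*p))
-H(W + F) = -(10 + (-5/224 + 78))/(2*(-5/224 + 78)) = -(10 + 17467/224)/(2*17467/224) = -224*19707/(2*17467*224) = -1*19707/34934 = -19707/34934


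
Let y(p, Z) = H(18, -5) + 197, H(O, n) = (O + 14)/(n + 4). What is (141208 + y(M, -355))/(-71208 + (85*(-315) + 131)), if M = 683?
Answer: -141373/97852 ≈ -1.4448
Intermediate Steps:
H(O, n) = (14 + O)/(4 + n)
y(p, Z) = 165 (y(p, Z) = (14 + 18)/(4 - 5) + 197 = 32/(-1) + 197 = -1*32 + 197 = -32 + 197 = 165)
(141208 + y(M, -355))/(-71208 + (85*(-315) + 131)) = (141208 + 165)/(-71208 + (85*(-315) + 131)) = 141373/(-71208 + (-26775 + 131)) = 141373/(-71208 - 26644) = 141373/(-97852) = 141373*(-1/97852) = -141373/97852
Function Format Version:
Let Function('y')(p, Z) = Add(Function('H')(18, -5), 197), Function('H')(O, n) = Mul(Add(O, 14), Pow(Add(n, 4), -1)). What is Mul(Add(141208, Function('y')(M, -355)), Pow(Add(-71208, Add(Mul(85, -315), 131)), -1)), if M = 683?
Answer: Rational(-141373, 97852) ≈ -1.4448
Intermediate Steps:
Function('H')(O, n) = Mul(Pow(Add(4, n), -1), Add(14, O)) (Function('H')(O, n) = Mul(Add(14, O), Pow(Add(4, n), -1)) = Mul(Pow(Add(4, n), -1), Add(14, O)))
Function('y')(p, Z) = 165 (Function('y')(p, Z) = Add(Mul(Pow(Add(4, -5), -1), Add(14, 18)), 197) = Add(Mul(Pow(-1, -1), 32), 197) = Add(Mul(-1, 32), 197) = Add(-32, 197) = 165)
Mul(Add(141208, Function('y')(M, -355)), Pow(Add(-71208, Add(Mul(85, -315), 131)), -1)) = Mul(Add(141208, 165), Pow(Add(-71208, Add(Mul(85, -315), 131)), -1)) = Mul(141373, Pow(Add(-71208, Add(-26775, 131)), -1)) = Mul(141373, Pow(Add(-71208, -26644), -1)) = Mul(141373, Pow(-97852, -1)) = Mul(141373, Rational(-1, 97852)) = Rational(-141373, 97852)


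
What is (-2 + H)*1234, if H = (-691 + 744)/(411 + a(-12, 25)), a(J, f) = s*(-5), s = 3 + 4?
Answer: -431283/188 ≈ -2294.1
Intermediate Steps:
s = 7
a(J, f) = -35 (a(J, f) = 7*(-5) = -35)
H = 53/376 (H = (-691 + 744)/(411 - 35) = 53/376 ≈ 0.14096)
(-2 + H)*1234 = (-2 + 53/376)*1234 = -699/376*1234 = -431283/188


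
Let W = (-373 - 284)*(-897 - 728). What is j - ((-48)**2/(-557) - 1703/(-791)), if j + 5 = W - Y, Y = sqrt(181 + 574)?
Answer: 470380366833/440587 - sqrt(755) ≈ 1.0676e+6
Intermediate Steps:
Y = sqrt(755) ≈ 27.477
W = 1067625 (W = -657*(-1625) = 1067625)
j = 1067620 - sqrt(755) (j = -5 + (1067625 - sqrt(755)) = 1067620 - sqrt(755) ≈ 1.0676e+6)
j - ((-48)**2/(-557) - 1703/(-791)) = (1067620 - sqrt(755)) - ((-48)**2/(-557) - 1703/(-791)) = (1067620 - sqrt(755)) - (2304*(-1/557) - 1703*(-1/791)) = (1067620 - sqrt(755)) - (-2304/557 + 1703/791) = (1067620 - sqrt(755)) - 1*(-873893/440587) = (1067620 - sqrt(755)) + 873893/440587 = 470380366833/440587 - sqrt(755)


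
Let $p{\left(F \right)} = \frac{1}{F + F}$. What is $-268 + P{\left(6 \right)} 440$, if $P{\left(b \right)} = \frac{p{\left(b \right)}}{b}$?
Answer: $- \frac{2357}{9} \approx -261.89$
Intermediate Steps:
$p{\left(F \right)} = \frac{1}{2 F}$
$P{\left(b \right)} = \frac{1}{2 b^{2}}$ ($P{\left(b \right)} = \frac{\frac{1}{2} \frac{1}{b}}{b} = \frac{1}{2 b^{2}}$)
$-268 + P{\left(6 \right)} 440 = -268 + \frac{1}{2 \cdot 36} \cdot 440 = -268 + \frac{1}{2} \cdot \frac{1}{36} \cdot 440 = -268 + \frac{1}{72} \cdot 440 = -268 + \frac{55}{9} = - \frac{2357}{9}$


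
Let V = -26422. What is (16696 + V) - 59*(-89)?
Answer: -4475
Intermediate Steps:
(16696 + V) - 59*(-89) = (16696 - 26422) - 59*(-89) = -9726 + 5251 = -4475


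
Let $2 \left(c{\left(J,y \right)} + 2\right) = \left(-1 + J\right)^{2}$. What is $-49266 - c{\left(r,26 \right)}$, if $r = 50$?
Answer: $- \frac{100929}{2} \approx -50465.0$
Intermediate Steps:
$c{\left(J,y \right)} = -2 + \frac{\left(-1 + J\right)^{2}}{2}$
$-49266 - c{\left(r,26 \right)} = -49266 - \left(-2 + \frac{\left(-1 + 50\right)^{2}}{2}\right) = -49266 - \left(-2 + \frac{49^{2}}{2}\right) = -49266 - \left(-2 + \frac{1}{2} \cdot 2401\right) = -49266 - \left(-2 + \frac{2401}{2}\right) = -49266 - \frac{2397}{2} = - \frac{100929}{2}$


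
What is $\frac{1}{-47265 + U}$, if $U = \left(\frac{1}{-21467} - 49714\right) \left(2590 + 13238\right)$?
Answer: $- \frac{21467}{16892821466247} \approx -1.2708 \cdot 10^{-9}$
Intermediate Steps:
$U = - \frac{16891806828492}{21467}$ ($U = \left(- \frac{1}{21467} - 49714\right) 15828 = \left(- \frac{1067210439}{21467}\right) 15828 = - \frac{16891806828492}{21467} \approx -7.8687 \cdot 10^{8}$)
$\frac{1}{-47265 + U} = \frac{1}{-47265 - \frac{16891806828492}{21467}} = \frac{1}{- \frac{16892821466247}{21467}} = - \frac{21467}{16892821466247}$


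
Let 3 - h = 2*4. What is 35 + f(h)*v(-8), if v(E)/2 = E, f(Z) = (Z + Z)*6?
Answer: 995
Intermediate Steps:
h = -5 (h = 3 - 2*4 = 3 - 1*8 = 3 - 8 = -5)
f(Z) = 12*Z (f(Z) = (2*Z)*6 = 12*Z)
v(E) = 2*E
35 + f(h)*v(-8) = 35 + (12*(-5))*(2*(-8)) = 35 - 60*(-16) = 35 + 960 = 995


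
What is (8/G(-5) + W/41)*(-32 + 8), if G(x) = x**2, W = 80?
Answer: -55872/1025 ≈ -54.509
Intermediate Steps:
(8/G(-5) + W/41)*(-32 + 8) = (8/((-5)**2) + 80/41)*(-32 + 8) = (8/25 + 80*(1/41))*(-24) = (8*(1/25) + 80/41)*(-24) = (8/25 + 80/41)*(-24) = (2328/1025)*(-24) = -55872/1025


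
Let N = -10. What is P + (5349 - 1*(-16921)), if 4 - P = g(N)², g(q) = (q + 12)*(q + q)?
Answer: 20674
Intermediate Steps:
g(q) = 2*q*(12 + q) (g(q) = (12 + q)*(2*q) = 2*q*(12 + q))
P = -1596 (P = 4 - (2*(-10)*(12 - 10))² = 4 - (2*(-10)*2)² = 4 - 1*(-40)² = 4 - 1*1600 = 4 - 1600 = -1596)
P + (5349 - 1*(-16921)) = -1596 + (5349 - 1*(-16921)) = -1596 + (5349 + 16921) = -1596 + 22270 = 20674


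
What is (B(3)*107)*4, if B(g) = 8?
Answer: 3424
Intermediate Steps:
(B(3)*107)*4 = (8*107)*4 = 856*4 = 3424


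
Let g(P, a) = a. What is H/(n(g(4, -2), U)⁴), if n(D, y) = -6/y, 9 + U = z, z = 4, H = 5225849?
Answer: 3266155625/1296 ≈ 2.5202e+6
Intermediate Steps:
U = -5 (U = -9 + 4 = -5)
H/(n(g(4, -2), U)⁴) = 5225849/((-6/(-5))⁴) = 5225849/((-6*(-⅕))⁴) = 5225849/((6/5)⁴) = 5225849/(1296/625) = 5225849*(625/1296) = 3266155625/1296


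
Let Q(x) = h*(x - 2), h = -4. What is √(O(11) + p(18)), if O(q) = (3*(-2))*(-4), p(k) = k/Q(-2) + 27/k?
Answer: √426/4 ≈ 5.1599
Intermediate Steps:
Q(x) = 8 - 4*x (Q(x) = -4*(x - 2) = -4*(-2 + x) = 8 - 4*x)
p(k) = 27/k + k/16 (p(k) = k/(8 - 4*(-2)) + 27/k = k/(8 + 8) + 27/k = k/16 + 27/k = 27/k + k/16)
O(q) = 24 (O(q) = -6*(-4) = 24)
√(O(11) + p(18)) = √(24 + (27/18 + (1/16)*18)) = √(24 + (27*(1/18) + 9/8)) = √(24 + (3/2 + 9/8)) = √(24 + 21/8) = √(213/8) = √426/4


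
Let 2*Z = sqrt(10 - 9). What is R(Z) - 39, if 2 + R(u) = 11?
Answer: -30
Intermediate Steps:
Z = 1/2 (Z = sqrt(10 - 9)/2 = sqrt(1)/2 = (1/2)*1 = 1/2 ≈ 0.50000)
R(u) = 9 (R(u) = -2 + 11 = 9)
R(Z) - 39 = 9 - 39 = -30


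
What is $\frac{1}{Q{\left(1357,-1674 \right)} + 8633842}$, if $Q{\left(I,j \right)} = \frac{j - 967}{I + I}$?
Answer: $\frac{2714}{23432244547} \approx 1.1582 \cdot 10^{-7}$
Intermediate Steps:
$Q{\left(I,j \right)} = \frac{-967 + j}{2 I}$
$\frac{1}{Q{\left(1357,-1674 \right)} + 8633842} = \frac{1}{\frac{-967 - 1674}{2 \cdot 1357} + 8633842} = \frac{1}{\frac{1}{2} \cdot \frac{1}{1357} \left(-2641\right) + 8633842} = \frac{1}{- \frac{2641}{2714} + 8633842} = \frac{1}{\frac{23432244547}{2714}} = \frac{2714}{23432244547}$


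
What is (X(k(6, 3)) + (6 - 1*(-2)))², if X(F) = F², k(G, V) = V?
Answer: 289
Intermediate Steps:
(X(k(6, 3)) + (6 - 1*(-2)))² = (3² + (6 - 1*(-2)))² = (9 + (6 + 2))² = (9 + 8)² = 17² = 289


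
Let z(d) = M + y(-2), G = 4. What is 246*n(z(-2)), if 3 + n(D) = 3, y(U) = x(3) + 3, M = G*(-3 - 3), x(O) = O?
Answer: 0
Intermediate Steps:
M = -24 (M = 4*(-3 - 3) = 4*(-6) = -24)
y(U) = 6 (y(U) = 3 + 3 = 6)
z(d) = -18 (z(d) = -24 + 6 = -18)
n(D) = 0 (n(D) = -3 + 3 = 0)
246*n(z(-2)) = 246*0 = 0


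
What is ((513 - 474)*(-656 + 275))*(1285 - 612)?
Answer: -10000107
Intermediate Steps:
((513 - 474)*(-656 + 275))*(1285 - 612) = (39*(-381))*673 = -14859*673 = -10000107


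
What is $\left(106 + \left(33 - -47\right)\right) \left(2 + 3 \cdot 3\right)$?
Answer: $2046$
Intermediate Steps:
$\left(106 + \left(33 - -47\right)\right) \left(2 + 3 \cdot 3\right) = \left(106 + \left(33 + 47\right)\right) \left(2 + 9\right) = \left(106 + 80\right) 11 = 186 \cdot 11 = 2046$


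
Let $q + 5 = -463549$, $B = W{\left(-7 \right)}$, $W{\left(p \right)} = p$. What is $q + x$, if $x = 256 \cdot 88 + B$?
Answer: $-441033$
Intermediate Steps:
$B = -7$
$q = -463554$ ($q = -5 - 463549 = -463554$)
$x = 22521$ ($x = 256 \cdot 88 - 7 = 22528 - 7 = 22521$)
$q + x = -463554 + 22521 = -441033$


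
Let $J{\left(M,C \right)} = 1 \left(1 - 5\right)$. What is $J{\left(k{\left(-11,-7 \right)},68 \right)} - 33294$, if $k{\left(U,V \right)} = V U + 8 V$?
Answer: $-33298$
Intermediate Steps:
$k{\left(U,V \right)} = 8 V + U V$ ($k{\left(U,V \right)} = U V + 8 V = 8 V + U V$)
$J{\left(M,C \right)} = -4$ ($J{\left(M,C \right)} = 1 \left(-4\right) = -4$)
$J{\left(k{\left(-11,-7 \right)},68 \right)} - 33294 = -4 - 33294 = -33298$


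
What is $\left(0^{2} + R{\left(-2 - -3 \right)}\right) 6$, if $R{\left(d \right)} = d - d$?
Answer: $0$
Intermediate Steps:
$R{\left(d \right)} = 0$
$\left(0^{2} + R{\left(-2 - -3 \right)}\right) 6 = \left(0^{2} + 0\right) 6 = \left(0 + 0\right) 6 = 0 \cdot 6 = 0$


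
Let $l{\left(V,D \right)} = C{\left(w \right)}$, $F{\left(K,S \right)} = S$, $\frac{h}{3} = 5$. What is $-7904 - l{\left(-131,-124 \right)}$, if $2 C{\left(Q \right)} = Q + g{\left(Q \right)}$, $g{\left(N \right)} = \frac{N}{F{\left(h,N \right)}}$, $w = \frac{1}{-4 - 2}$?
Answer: $- \frac{94853}{12} \approx -7904.4$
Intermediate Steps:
$h = 15$ ($h = 3 \cdot 5 = 15$)
$w = - \frac{1}{6}$ ($w = \frac{1}{-6} = - \frac{1}{6} \approx -0.16667$)
$g{\left(N \right)} = 1$ ($g{\left(N \right)} = \frac{N}{N} = 1$)
$C{\left(Q \right)} = \frac{1}{2} + \frac{Q}{2}$ ($C{\left(Q \right)} = \frac{Q + 1}{2} = \frac{1 + Q}{2} = \frac{1}{2} + \frac{Q}{2}$)
$l{\left(V,D \right)} = \frac{5}{12}$ ($l{\left(V,D \right)} = \frac{1}{2} + \frac{1}{2} \left(- \frac{1}{6}\right) = \frac{1}{2} - \frac{1}{12} = \frac{5}{12}$)
$-7904 - l{\left(-131,-124 \right)} = -7904 - \frac{5}{12} = - \frac{94853}{12}$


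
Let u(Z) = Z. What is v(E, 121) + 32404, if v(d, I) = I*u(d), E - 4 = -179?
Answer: 11229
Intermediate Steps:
E = -175 (E = 4 - 179 = -175)
v(d, I) = I*d
v(E, 121) + 32404 = 121*(-175) + 32404 = -21175 + 32404 = 11229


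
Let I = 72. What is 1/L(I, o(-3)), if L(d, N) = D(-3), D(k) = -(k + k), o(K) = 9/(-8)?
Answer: ⅙ ≈ 0.16667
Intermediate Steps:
o(K) = -9/8 (o(K) = 9*(-⅛) = -9/8)
D(k) = -2*k
L(d, N) = 6 (L(d, N) = -2*(-3) = 6)
1/L(I, o(-3)) = 1/6 = ⅙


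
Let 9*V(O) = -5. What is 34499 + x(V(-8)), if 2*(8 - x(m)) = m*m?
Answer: 5590109/162 ≈ 34507.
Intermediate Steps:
V(O) = -5/9 (V(O) = (⅑)*(-5) = -5/9)
x(m) = 8 - m²/2 (x(m) = 8 - m*m/2 = 8 - m²/2)
34499 + x(V(-8)) = 34499 + (8 - (-5/9)²/2) = 34499 + (8 - ½*25/81) = 34499 + (8 - 25/162) = 34499 + 1271/162 = 5590109/162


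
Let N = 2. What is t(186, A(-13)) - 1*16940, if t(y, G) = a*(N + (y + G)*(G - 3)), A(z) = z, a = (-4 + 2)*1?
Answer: -11408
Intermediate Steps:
a = -2 (a = -2*1 = -2)
t(y, G) = -4 - 2*(-3 + G)*(G + y) (t(y, G) = -2*(2 + (y + G)*(G - 3)) = -2*(2 + (G + y)*(-3 + G)) = -2*(2 + (-3 + G)*(G + y)) = -4 - 2*(-3 + G)*(G + y))
t(186, A(-13)) - 1*16940 = (-4 - 2*(-13)**2 + 6*(-13) + 6*186 - 2*(-13)*186) - 1*16940 = (-4 - 2*169 - 78 + 1116 + 4836) - 16940 = (-4 - 338 - 78 + 1116 + 4836) - 16940 = 5532 - 16940 = -11408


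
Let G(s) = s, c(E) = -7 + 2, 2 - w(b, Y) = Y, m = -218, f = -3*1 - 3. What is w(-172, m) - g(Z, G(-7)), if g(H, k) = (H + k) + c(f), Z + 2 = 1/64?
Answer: 14975/64 ≈ 233.98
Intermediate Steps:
f = -6 (f = -3 - 3 = -6)
w(b, Y) = 2 - Y
c(E) = -5
Z = -127/64 (Z = -2 + 1/64 = -127/64 ≈ -1.9844)
g(H, k) = -5 + H + k (g(H, k) = (H + k) - 5 = -5 + H + k)
w(-172, m) - g(Z, G(-7)) = (2 - 1*(-218)) - (-5 - 127/64 - 7) = (2 + 218) - 1*(-895/64) = 220 + 895/64 = 14975/64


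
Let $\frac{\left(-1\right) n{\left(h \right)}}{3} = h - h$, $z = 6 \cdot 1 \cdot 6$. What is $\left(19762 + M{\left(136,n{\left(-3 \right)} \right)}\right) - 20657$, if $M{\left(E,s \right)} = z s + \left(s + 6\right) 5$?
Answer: $-865$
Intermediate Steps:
$z = 36$ ($z = 6 \cdot 6 = 36$)
$n{\left(h \right)} = 0$ ($n{\left(h \right)} = - 3 \left(h - h\right) = \left(-3\right) 0 = 0$)
$M{\left(E,s \right)} = 30 + 41 s$ ($M{\left(E,s \right)} = 36 s + \left(s + 6\right) 5 = 36 s + \left(6 + s\right) 5 = 36 s + \left(30 + 5 s\right) = 30 + 41 s$)
$\left(19762 + M{\left(136,n{\left(-3 \right)} \right)}\right) - 20657 = \left(19762 + \left(30 + 41 \cdot 0\right)\right) - 20657 = \left(19762 + \left(30 + 0\right)\right) - 20657 = \left(19762 + 30\right) - 20657 = 19792 - 20657 = -865$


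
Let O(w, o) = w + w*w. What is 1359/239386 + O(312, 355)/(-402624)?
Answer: -475631525/2007969768 ≈ -0.23687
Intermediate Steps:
O(w, o) = w + w²
1359/239386 + O(312, 355)/(-402624) = 1359/239386 + (312*(1 + 312))/(-402624) = 1359*(1/239386) + (312*313)*(-1/402624) = 1359/239386 + 97656*(-1/402624) = 1359/239386 - 4069/16776 = -475631525/2007969768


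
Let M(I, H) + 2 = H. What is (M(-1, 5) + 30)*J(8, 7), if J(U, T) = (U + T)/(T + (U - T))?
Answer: 495/8 ≈ 61.875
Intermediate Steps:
M(I, H) = -2 + H
J(U, T) = (T + U)/U
(M(-1, 5) + 30)*J(8, 7) = ((-2 + 5) + 30)*((7 + 8)/8) = (3 + 30)*((⅛)*15) = 33*(15/8) = 495/8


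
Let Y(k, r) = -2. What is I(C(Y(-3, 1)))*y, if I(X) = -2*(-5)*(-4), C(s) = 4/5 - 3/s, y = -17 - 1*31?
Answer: 1920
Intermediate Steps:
y = -48 (y = -17 - 31 = -48)
C(s) = ⅘ - 3/s (C(s) = 4*(⅕) - 3/s = ⅘ - 3/s)
I(X) = -40 (I(X) = 10*(-4) = -40)
I(C(Y(-3, 1)))*y = -40*(-48) = 1920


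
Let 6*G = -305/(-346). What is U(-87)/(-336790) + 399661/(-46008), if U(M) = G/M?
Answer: -8441217145493/971732339793 ≈ -8.6868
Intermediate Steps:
G = 305/2076 (G = (-305/(-346))/6 = (-305*(-1/346))/6 = (1/6)*(305/346) = 305/2076 ≈ 0.14692)
U(M) = 305/(2076*M)
U(-87)/(-336790) + 399661/(-46008) = ((305/2076)/(-87))/(-336790) + 399661/(-46008) = ((305/2076)*(-1/87))*(-1/336790) + 399661*(-1/46008) = -305/180612*(-1/336790) - 399661/46008 = 61/12165663096 - 399661/46008 = -8441217145493/971732339793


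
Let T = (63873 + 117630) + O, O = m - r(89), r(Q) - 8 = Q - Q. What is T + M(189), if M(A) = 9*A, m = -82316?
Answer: 100880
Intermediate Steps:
r(Q) = 8 (r(Q) = 8 + (Q - Q) = 8 + 0 = 8)
O = -82324 (O = -82316 - 1*8 = -82316 - 8 = -82324)
T = 99179 (T = (63873 + 117630) - 82324 = 181503 - 82324 = 99179)
T + M(189) = 99179 + 9*189 = 99179 + 1701 = 100880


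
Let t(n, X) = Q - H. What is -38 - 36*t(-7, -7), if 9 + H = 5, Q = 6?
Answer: -398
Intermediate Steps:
H = -4 (H = -9 + 5 = -4)
t(n, X) = 10 (t(n, X) = 6 - 1*(-4) = 6 + 4 = 10)
-38 - 36*t(-7, -7) = -38 - 36*10 = -38 - 360 = -398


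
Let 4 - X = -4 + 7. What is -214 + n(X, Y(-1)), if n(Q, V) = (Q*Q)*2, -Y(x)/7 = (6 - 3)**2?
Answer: -212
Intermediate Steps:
Y(x) = -63 (Y(x) = -7*(6 - 3)**2 = -7*3**2 = -7*9 = -63)
X = 1 (X = 4 - (-4 + 7) = 4 - 1*3 = 4 - 3 = 1)
n(Q, V) = 2*Q**2 (n(Q, V) = Q**2*2 = 2*Q**2)
-214 + n(X, Y(-1)) = -214 + 2*1**2 = -214 + 2*1 = -214 + 2 = -212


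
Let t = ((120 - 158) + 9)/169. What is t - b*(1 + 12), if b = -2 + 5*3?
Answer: -28590/169 ≈ -169.17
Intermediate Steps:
b = 13 (b = -2 + 15 = 13)
t = -29/169 (t = (-38 + 9)*(1/169) = -29*1/169 = -29/169 ≈ -0.17160)
t - b*(1 + 12) = -29/169 - 13*(1 + 12) = -29/169 - 13*13 = -29/169 - 1*169 = -29/169 - 169 = -28590/169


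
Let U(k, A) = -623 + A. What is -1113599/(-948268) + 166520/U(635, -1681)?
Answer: -4854370477/68275296 ≈ -71.100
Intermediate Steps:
-1113599/(-948268) + 166520/U(635, -1681) = -1113599/(-948268) + 166520/(-623 - 1681) = -1113599*(-1/948268) + 166520/(-2304) = 1113599/948268 + 166520*(-1/2304) = 1113599/948268 - 20815/288 = -4854370477/68275296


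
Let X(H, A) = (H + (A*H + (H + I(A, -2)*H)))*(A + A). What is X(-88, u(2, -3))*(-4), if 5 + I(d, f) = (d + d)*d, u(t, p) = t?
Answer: 9856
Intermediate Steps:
I(d, f) = -5 + 2*d**2 (I(d, f) = -5 + (d + d)*d = -5 + (2*d)*d = -5 + 2*d**2)
X(H, A) = 2*A*(2*H + A*H + H*(-5 + 2*A**2)) (X(H, A) = (H + (A*H + (H + (-5 + 2*A**2)*H)))*(A + A) = (H + (A*H + (H + H*(-5 + 2*A**2))))*(2*A) = (H + (H + A*H + H*(-5 + 2*A**2)))*(2*A) = (2*H + A*H + H*(-5 + 2*A**2))*(2*A) = 2*A*(2*H + A*H + H*(-5 + 2*A**2)))
X(-88, u(2, -3))*(-4) = (2*2*(-88)*(-3 + 2 + 2*2**2))*(-4) = (2*2*(-88)*(-3 + 2 + 2*4))*(-4) = (2*2*(-88)*(-3 + 2 + 8))*(-4) = (2*2*(-88)*7)*(-4) = -2464*(-4) = 9856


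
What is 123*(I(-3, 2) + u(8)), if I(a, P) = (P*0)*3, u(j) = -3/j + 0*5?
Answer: -369/8 ≈ -46.125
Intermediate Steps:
u(j) = -3/j (u(j) = -3/j + 0 = -3/j)
I(a, P) = 0 (I(a, P) = 0*3 = 0)
123*(I(-3, 2) + u(8)) = 123*(0 - 3/8) = 123*(-3/8) = -369/8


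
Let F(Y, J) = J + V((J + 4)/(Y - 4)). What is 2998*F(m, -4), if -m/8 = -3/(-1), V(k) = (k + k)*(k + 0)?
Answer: -11992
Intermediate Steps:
V(k) = 2*k² (V(k) = (2*k)*k = 2*k²)
m = -24 (m = -(-24)/(-1) = -(-24)*(-1) = -8*3 = -24)
F(Y, J) = J + 2*(4 + J)²/(-4 + Y)² (F(Y, J) = J + 2*((J + 4)/(Y - 4))² = J + 2*((4 + J)/(-4 + Y))² = J + 2*((4 + J)²/(-4 + Y)²) = J + 2*(4 + J)²/(-4 + Y)²)
2998*F(m, -4) = 2998*(-4 + 2*(4 - 4)²/(-4 - 24)²) = 2998*(-4 + 2*0²/(-28)²) = 2998*(-4 + 2*(1/784)*0) = 2998*(-4 + 0) = 2998*(-4) = -11992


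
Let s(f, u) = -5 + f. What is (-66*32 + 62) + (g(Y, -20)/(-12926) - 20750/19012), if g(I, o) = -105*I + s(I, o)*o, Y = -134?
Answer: -126093561575/61437278 ≈ -2052.4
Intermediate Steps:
g(I, o) = -105*I + o*(-5 + I) (g(I, o) = -105*I + (-5 + I)*o = -105*I + o*(-5 + I))
(-66*32 + 62) + (g(Y, -20)/(-12926) - 20750/19012) = (-66*32 + 62) + ((-105*(-134) - 20*(-5 - 134))/(-12926) - 20750/19012) = (-2112 + 62) + ((14070 - 20*(-139))*(-1/12926) - 20750*1/19012) = -2050 + ((14070 + 2780)*(-1/12926) - 10375/9506) = -2050 + (16850*(-1/12926) - 10375/9506) = -2050 + (-8425/6463 - 10375/9506) = -2050 - 147141675/61437278 = -126093561575/61437278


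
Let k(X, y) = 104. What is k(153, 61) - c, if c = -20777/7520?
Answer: 802857/7520 ≈ 106.76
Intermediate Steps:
c = -20777/7520 (c = -20777*1/7520 = -20777/7520 ≈ -2.7629)
k(153, 61) - c = 104 - 1*(-20777/7520) = 104 + 20777/7520 = 802857/7520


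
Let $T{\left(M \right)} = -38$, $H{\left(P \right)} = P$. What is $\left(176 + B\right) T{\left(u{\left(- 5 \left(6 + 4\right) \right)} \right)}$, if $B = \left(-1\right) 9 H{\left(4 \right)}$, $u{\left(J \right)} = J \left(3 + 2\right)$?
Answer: $-5320$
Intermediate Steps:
$u{\left(J \right)} = 5 J$ ($u{\left(J \right)} = J 5 = 5 J$)
$B = -36$ ($B = \left(-1\right) 9 \cdot 4 = \left(-9\right) 4 = -36$)
$\left(176 + B\right) T{\left(u{\left(- 5 \left(6 + 4\right) \right)} \right)} = \left(176 - 36\right) \left(-38\right) = 140 \left(-38\right) = -5320$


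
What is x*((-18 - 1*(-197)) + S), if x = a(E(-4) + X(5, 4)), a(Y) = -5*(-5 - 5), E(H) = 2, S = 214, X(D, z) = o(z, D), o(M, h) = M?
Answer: 19650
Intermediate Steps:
X(D, z) = z
a(Y) = 50 (a(Y) = -5*(-10) = 50)
x = 50
x*((-18 - 1*(-197)) + S) = 50*((-18 - 1*(-197)) + 214) = 50*((-18 + 197) + 214) = 50*(179 + 214) = 50*393 = 19650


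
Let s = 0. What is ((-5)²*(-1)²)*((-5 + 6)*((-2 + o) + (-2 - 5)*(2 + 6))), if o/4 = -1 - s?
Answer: -1550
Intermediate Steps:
o = -4 (o = 4*(-1 - 1*0) = 4*(-1 + 0) = 4*(-1) = -4)
((-5)²*(-1)²)*((-5 + 6)*((-2 + o) + (-2 - 5)*(2 + 6))) = ((-5)²*(-1)²)*((-5 + 6)*((-2 - 4) + (-2 - 5)*(2 + 6))) = (25*1)*(1*(-6 - 7*8)) = 25*(1*(-6 - 56)) = 25*(1*(-62)) = 25*(-62) = -1550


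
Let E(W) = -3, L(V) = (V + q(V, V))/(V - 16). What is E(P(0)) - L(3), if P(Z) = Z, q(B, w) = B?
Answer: -33/13 ≈ -2.5385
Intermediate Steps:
L(V) = 2*V/(-16 + V) (L(V) = (V + V)/(V - 16) = (2*V)/(-16 + V) = 2*V/(-16 + V))
E(P(0)) - L(3) = -3 - 2*3/(-16 + 3) = -3 - 2*3/(-13) = -3 - 2*3*(-1)/13 = -3 - 1*(-6/13) = -3 + 6/13 = -33/13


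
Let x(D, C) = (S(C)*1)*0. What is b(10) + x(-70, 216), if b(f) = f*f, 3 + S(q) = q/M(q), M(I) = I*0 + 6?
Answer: 100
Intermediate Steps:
M(I) = 6 (M(I) = 0 + 6 = 6)
S(q) = -3 + q/6
b(f) = f**2
x(D, C) = 0 (x(D, C) = ((-3 + C/6)*1)*0 = (-3 + C/6)*0 = 0)
b(10) + x(-70, 216) = 10**2 + 0 = 100 + 0 = 100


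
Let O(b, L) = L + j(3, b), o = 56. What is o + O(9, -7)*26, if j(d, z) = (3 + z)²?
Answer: 3618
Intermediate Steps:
O(b, L) = L + (3 + b)²
o + O(9, -7)*26 = 56 + (-7 + (3 + 9)²)*26 = 56 + (-7 + 12²)*26 = 56 + (-7 + 144)*26 = 56 + 137*26 = 56 + 3562 = 3618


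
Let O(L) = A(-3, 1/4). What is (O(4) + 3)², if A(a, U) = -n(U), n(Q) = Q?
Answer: 121/16 ≈ 7.5625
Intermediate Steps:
A(a, U) = -U
O(L) = -¼ (O(L) = -1/4 = -1*¼ = -¼)
(O(4) + 3)² = (-¼ + 3)² = (11/4)² = 121/16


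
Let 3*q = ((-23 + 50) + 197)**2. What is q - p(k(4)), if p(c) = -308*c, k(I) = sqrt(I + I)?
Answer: 50176/3 + 616*sqrt(2) ≈ 17597.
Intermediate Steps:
k(I) = sqrt(2)*sqrt(I) (k(I) = sqrt(2*I) = sqrt(2)*sqrt(I))
q = 50176/3 (q = ((-23 + 50) + 197)**2/3 = (27 + 197)**2/3 = (1/3)*224**2 = (1/3)*50176 = 50176/3 ≈ 16725.)
q - p(k(4)) = 50176/3 - (-308)*sqrt(2)*sqrt(4) = 50176/3 - (-308)*sqrt(2)*2 = 50176/3 - (-308)*2*sqrt(2) = 50176/3 - (-616)*sqrt(2) = 50176/3 + 616*sqrt(2)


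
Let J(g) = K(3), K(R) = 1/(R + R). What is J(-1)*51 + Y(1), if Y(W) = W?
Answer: 19/2 ≈ 9.5000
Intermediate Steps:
K(R) = 1/(2*R)
J(g) = ⅙ (J(g) = (½)/3 = (½)*(⅓) = ⅙)
J(-1)*51 + Y(1) = (⅙)*51 + 1 = 17/2 + 1 = 19/2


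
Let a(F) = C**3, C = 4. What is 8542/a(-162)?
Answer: 4271/32 ≈ 133.47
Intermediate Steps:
a(F) = 64 (a(F) = 4**3 = 64)
8542/a(-162) = 8542/64 = 8542*(1/64) = 4271/32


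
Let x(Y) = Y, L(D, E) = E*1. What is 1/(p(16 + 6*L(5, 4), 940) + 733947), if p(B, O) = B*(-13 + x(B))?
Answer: 1/735027 ≈ 1.3605e-6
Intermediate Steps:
L(D, E) = E
p(B, O) = B*(-13 + B)
1/(p(16 + 6*L(5, 4), 940) + 733947) = 1/((16 + 6*4)*(-13 + (16 + 6*4)) + 733947) = 1/((16 + 24)*(-13 + (16 + 24)) + 733947) = 1/(40*(-13 + 40) + 733947) = 1/(40*27 + 733947) = 1/(1080 + 733947) = 1/735027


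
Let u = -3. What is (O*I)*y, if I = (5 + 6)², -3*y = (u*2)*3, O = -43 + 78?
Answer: 25410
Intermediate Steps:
O = 35
y = 6 (y = -(-3*2)*3/3 = -(-2)*3 = -⅓*(-18) = 6)
I = 121 (I = 11² = 121)
(O*I)*y = (35*121)*6 = 4235*6 = 25410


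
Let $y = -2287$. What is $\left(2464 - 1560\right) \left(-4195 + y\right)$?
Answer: $-5859728$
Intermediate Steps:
$\left(2464 - 1560\right) \left(-4195 + y\right) = \left(2464 - 1560\right) \left(-4195 - 2287\right) = 904 \left(-6482\right) = -5859728$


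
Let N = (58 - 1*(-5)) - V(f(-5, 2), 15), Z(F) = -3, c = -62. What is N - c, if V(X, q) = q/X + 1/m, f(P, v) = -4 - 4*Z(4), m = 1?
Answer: 977/8 ≈ 122.13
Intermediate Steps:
f(P, v) = 8 (f(P, v) = -4 - 4*(-3) = -4 + 12 = 8)
V(X, q) = 1 + q/X (V(X, q) = q/X + 1/1 = q/X + 1*1 = q/X + 1 = 1 + q/X)
N = 481/8 (N = (58 - 1*(-5)) - (8 + 15)/8 = (58 + 5) - 23/8 = 63 - 1*23/8 = 63 - 23/8 = 481/8 ≈ 60.125)
N - c = 481/8 - 1*(-62) = 481/8 + 62 = 977/8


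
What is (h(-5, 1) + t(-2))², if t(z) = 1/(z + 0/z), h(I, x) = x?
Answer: ¼ ≈ 0.25000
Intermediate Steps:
t(z) = 1/z (t(z) = 1/(z + 0) = 1/z)
(h(-5, 1) + t(-2))² = (1 + 1/(-2))² = (1 - ½)² = (½)² = ¼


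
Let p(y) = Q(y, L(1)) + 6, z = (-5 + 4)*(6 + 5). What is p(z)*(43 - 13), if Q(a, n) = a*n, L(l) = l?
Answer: -150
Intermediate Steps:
z = -11 (z = -1*11 = -11)
p(y) = 6 + y (p(y) = y*1 + 6 = y + 6 = 6 + y)
p(z)*(43 - 13) = (6 - 11)*(43 - 13) = -5*30 = -150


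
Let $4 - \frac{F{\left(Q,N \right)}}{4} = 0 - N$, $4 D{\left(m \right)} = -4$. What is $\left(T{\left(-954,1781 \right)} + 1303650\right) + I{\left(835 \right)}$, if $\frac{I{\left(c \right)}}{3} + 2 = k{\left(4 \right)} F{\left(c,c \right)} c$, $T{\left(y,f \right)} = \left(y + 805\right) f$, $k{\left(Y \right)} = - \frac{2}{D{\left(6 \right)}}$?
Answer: $17851835$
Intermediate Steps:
$D{\left(m \right)} = -1$ ($D{\left(m \right)} = \frac{1}{4} \left(-4\right) = -1$)
$k{\left(Y \right)} = 2$ ($k{\left(Y \right)} = - \frac{2}{-1} = \left(-2\right) \left(-1\right) = 2$)
$F{\left(Q,N \right)} = 16 + 4 N$ ($F{\left(Q,N \right)} = 16 - 4 \left(0 - N\right) = 16 - 4 \left(- N\right) = 16 + 4 N$)
$T{\left(y,f \right)} = f \left(805 + y\right)$ ($T{\left(y,f \right)} = \left(805 + y\right) f = f \left(805 + y\right)$)
$I{\left(c \right)} = -6 + 3 c \left(32 + 8 c\right)$ ($I{\left(c \right)} = -6 + 3 \cdot 2 \left(16 + 4 c\right) c = -6 + 3 \left(32 + 8 c\right) c = -6 + 3 c \left(32 + 8 c\right)$)
$\left(T{\left(-954,1781 \right)} + 1303650\right) + I{\left(835 \right)} = \left(1781 \left(805 - 954\right) + 1303650\right) - \left(6 - 20040 \left(4 + 835\right)\right) = \left(1781 \left(-149\right) + 1303650\right) - \left(6 - 16813560\right) = \left(-265369 + 1303650\right) + \left(-6 + 16813560\right) = 1038281 + 16813554 = 17851835$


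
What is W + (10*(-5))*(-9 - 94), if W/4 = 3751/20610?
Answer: 53078252/10305 ≈ 5150.7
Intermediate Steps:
W = 7502/10305 (W = 4*(3751/20610) = 7502/10305 ≈ 0.72800)
W + (10*(-5))*(-9 - 94) = 7502/10305 + (10*(-5))*(-9 - 94) = 7502/10305 - 50*(-103) = 7502/10305 + 5150 = 53078252/10305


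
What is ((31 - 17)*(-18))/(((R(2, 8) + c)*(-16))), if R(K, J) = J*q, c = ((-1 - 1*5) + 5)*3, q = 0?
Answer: -21/4 ≈ -5.2500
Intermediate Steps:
c = -3 (c = ((-1 - 5) + 5)*3 = (-6 + 5)*3 = -1*3 = -3)
R(K, J) = 0 (R(K, J) = J*0 = 0)
((31 - 17)*(-18))/(((R(2, 8) + c)*(-16))) = ((31 - 17)*(-18))/(((0 - 3)*(-16))) = (14*(-18))/((-3*(-16))) = -252/48 = -252*1/48 = -21/4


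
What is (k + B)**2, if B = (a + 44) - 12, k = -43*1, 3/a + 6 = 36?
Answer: 11881/100 ≈ 118.81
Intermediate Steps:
a = 1/10 (a = 3/(-6 + 36) = 3/30 = 3*(1/30) = 1/10 ≈ 0.10000)
k = -43
B = 321/10 (B = (1/10 + 44) - 12 = 441/10 - 12 = 321/10 ≈ 32.100)
(k + B)**2 = (-43 + 321/10)**2 = (-109/10)**2 = 11881/100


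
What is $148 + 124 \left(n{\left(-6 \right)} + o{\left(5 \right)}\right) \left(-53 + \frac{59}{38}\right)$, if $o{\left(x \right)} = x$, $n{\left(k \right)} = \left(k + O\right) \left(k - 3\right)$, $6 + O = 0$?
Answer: $- \frac{13693918}{19} \approx -7.2073 \cdot 10^{5}$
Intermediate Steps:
$O = -6$ ($O = -6 + 0 = -6$)
$n{\left(k \right)} = \left(-6 + k\right) \left(-3 + k\right)$ ($n{\left(k \right)} = \left(k - 6\right) \left(k - 3\right) = \left(-6 + k\right) \left(-3 + k\right)$)
$148 + 124 \left(n{\left(-6 \right)} + o{\left(5 \right)}\right) \left(-53 + \frac{59}{38}\right) = 148 + 124 \left(\left(18 + \left(-6\right)^{2} - -54\right) + 5\right) \left(-53 + \frac{59}{38}\right) = 148 + 124 \left(\left(18 + 36 + 54\right) + 5\right) \left(-53 + 59 \cdot \frac{1}{38}\right) = 148 + 124 \left(108 + 5\right) \left(-53 + \frac{59}{38}\right) = 148 + 124 \cdot 113 \left(- \frac{1955}{38}\right) = 148 + 124 \left(- \frac{220915}{38}\right) = 148 - \frac{13696730}{19} = - \frac{13693918}{19}$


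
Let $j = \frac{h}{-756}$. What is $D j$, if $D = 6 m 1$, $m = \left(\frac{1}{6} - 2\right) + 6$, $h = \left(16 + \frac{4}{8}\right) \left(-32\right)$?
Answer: $\frac{1100}{63} \approx 17.46$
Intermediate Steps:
$h = -528$ ($h = \left(16 + 4 \cdot \frac{1}{8}\right) \left(-32\right) = \left(16 + \frac{1}{2}\right) \left(-32\right) = \frac{33}{2} \left(-32\right) = -528$)
$m = \frac{25}{6}$ ($m = \left(\frac{1}{6} - 2\right) + 6 = - \frac{11}{6} + 6 = \frac{25}{6} \approx 4.1667$)
$j = \frac{44}{63}$ ($j = - \frac{528}{-756} = \left(-528\right) \left(- \frac{1}{756}\right) = \frac{44}{63} \approx 0.69841$)
$D = 25$ ($D = 6 \cdot \frac{25}{6} \cdot 1 = 25 \cdot 1 = 25$)
$D j = 25 \cdot \frac{44}{63} = \frac{1100}{63}$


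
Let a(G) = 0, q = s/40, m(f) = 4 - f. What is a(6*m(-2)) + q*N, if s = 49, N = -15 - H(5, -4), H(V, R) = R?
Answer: -539/40 ≈ -13.475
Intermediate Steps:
N = -11 (N = -15 - 1*(-4) = -15 + 4 = -11)
q = 49/40 ≈ 1.2250
a(6*m(-2)) + q*N = 0 + (49/40)*(-11) = 0 - 539/40 = -539/40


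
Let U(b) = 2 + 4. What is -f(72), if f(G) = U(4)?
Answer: -6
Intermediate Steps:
U(b) = 6
f(G) = 6
-f(72) = -1*6 = -6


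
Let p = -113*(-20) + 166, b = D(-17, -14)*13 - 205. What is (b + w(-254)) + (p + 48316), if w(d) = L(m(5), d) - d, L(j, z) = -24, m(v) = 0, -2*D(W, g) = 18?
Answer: 50650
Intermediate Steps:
D(W, g) = -9 (D(W, g) = -½*18 = -9)
b = -322 (b = -9*13 - 205 = -117 - 205 = -322)
p = 2426 (p = 2260 + 166 = 2426)
w(d) = -24 - d
(b + w(-254)) + (p + 48316) = (-322 + (-24 - 1*(-254))) + (2426 + 48316) = (-322 + (-24 + 254)) + 50742 = (-322 + 230) + 50742 = -92 + 50742 = 50650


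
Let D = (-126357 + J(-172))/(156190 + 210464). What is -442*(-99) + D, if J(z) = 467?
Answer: 8021959921/183327 ≈ 43758.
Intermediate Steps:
D = -62945/183327 (D = (-126357 + 467)/(156190 + 210464) = -125890/366654 = -125890*1/366654 = -62945/183327 ≈ -0.34335)
-442*(-99) + D = -442*(-99) - 62945/183327 = 43758 - 62945/183327 = 8021959921/183327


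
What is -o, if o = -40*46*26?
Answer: 47840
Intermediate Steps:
o = -47840 (o = -1840*26 = -47840)
-o = -1*(-47840) = 47840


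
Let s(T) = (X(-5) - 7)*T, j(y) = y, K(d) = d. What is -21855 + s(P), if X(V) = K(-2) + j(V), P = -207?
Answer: -18957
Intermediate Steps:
X(V) = -2 + V
s(T) = -14*T (s(T) = ((-2 - 5) - 7)*T = (-7 - 7)*T = -14*T)
-21855 + s(P) = -21855 - 14*(-207) = -21855 + 2898 = -18957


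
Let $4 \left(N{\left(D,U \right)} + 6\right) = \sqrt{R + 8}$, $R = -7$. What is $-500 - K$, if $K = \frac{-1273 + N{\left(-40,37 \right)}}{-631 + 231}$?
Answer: $- \frac{161023}{320} \approx -503.2$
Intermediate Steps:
$N{\left(D,U \right)} = - \frac{23}{4}$ ($N{\left(D,U \right)} = -6 + \frac{\sqrt{-7 + 8}}{4} = -6 + \frac{\sqrt{1}}{4} = -6 + \frac{1}{4} \cdot 1 = -6 + \frac{1}{4} = - \frac{23}{4}$)
$K = \frac{1023}{320}$ ($K = \frac{-1273 - \frac{23}{4}}{-631 + 231} = - \frac{5115}{4 \left(-400\right)} = \left(- \frac{5115}{4}\right) \left(- \frac{1}{400}\right) = \frac{1023}{320} \approx 3.1969$)
$-500 - K = -500 - \frac{1023}{320} = - \frac{161023}{320}$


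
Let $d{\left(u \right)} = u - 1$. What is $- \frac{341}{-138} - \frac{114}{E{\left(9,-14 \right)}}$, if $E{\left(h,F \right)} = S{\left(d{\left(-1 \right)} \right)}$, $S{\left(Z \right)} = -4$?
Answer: $\frac{2137}{69} \approx 30.971$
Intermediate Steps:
$d{\left(u \right)} = -1 + u$ ($d{\left(u \right)} = u - 1 = -1 + u$)
$E{\left(h,F \right)} = -4$
$- \frac{341}{-138} - \frac{114}{E{\left(9,-14 \right)}} = - \frac{341}{-138} - \frac{114}{-4} = \left(-341\right) \left(- \frac{1}{138}\right) - - \frac{57}{2} = \frac{341}{138} + \frac{57}{2} = \frac{2137}{69}$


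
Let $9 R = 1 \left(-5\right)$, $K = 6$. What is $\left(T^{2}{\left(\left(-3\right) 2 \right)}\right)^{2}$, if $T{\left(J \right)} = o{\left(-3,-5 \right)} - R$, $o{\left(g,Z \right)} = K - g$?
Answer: $\frac{54700816}{6561} \approx 8337.3$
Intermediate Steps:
$o{\left(g,Z \right)} = 6 - g$
$R = - \frac{5}{9}$ ($R = \frac{1 \left(-5\right)}{9} = \frac{1}{9} \left(-5\right) = - \frac{5}{9} \approx -0.55556$)
$T{\left(J \right)} = \frac{86}{9}$ ($T{\left(J \right)} = \left(6 - -3\right) - - \frac{5}{9} = \left(6 + 3\right) + \frac{5}{9} = 9 + \frac{5}{9} = \frac{86}{9}$)
$\left(T^{2}{\left(\left(-3\right) 2 \right)}\right)^{2} = \left(\left(\frac{86}{9}\right)^{2}\right)^{2} = \left(\frac{7396}{81}\right)^{2} = \frac{54700816}{6561}$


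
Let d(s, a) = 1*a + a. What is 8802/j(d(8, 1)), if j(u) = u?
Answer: 4401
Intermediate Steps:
d(s, a) = 2*a (d(s, a) = a + a = 2*a)
8802/j(d(8, 1)) = 8802/((2*1)) = 8802/2 = 8802*(½) = 4401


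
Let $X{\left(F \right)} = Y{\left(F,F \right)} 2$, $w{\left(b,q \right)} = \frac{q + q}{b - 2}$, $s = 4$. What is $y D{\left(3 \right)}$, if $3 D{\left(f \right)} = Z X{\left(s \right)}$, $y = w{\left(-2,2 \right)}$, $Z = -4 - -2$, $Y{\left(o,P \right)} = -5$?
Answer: $- \frac{20}{3} \approx -6.6667$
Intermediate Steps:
$Z = -2$ ($Z = -4 + 2 = -2$)
$w{\left(b,q \right)} = \frac{2 q}{-2 + b}$
$y = -1$ ($y = 2 \cdot 2 \frac{1}{-2 - 2} = 2 \cdot 2 \frac{1}{-4} = 2 \cdot 2 \left(- \frac{1}{4}\right) = -1$)
$X{\left(F \right)} = -10$ ($X{\left(F \right)} = \left(-5\right) 2 = -10$)
$D{\left(f \right)} = \frac{20}{3}$ ($D{\left(f \right)} = \frac{\left(-2\right) \left(-10\right)}{3} = \frac{1}{3} \cdot 20 = \frac{20}{3}$)
$y D{\left(3 \right)} = \left(-1\right) \frac{20}{3} = - \frac{20}{3}$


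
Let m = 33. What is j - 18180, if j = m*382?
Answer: -5574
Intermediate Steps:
j = 12606 (j = 33*382 = 12606)
j - 18180 = 12606 - 18180 = -5574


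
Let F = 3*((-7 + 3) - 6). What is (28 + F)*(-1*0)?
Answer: 0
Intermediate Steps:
F = -30 (F = 3*(-4 - 6) = 3*(-10) = -30)
(28 + F)*(-1*0) = (28 - 30)*(-1*0) = -2*0 = 0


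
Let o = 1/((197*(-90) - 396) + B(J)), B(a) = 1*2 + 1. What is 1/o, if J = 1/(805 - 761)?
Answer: -18123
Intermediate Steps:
J = 1/44 ≈ 0.022727
B(a) = 3 (B(a) = 2 + 1 = 3)
o = -1/18123 (o = 1/((197*(-90) - 396) + 3) = 1/((-17730 - 396) + 3) = 1/(-18126 + 3) = 1/(-18123) = -1/18123 ≈ -5.5178e-5)
1/o = 1/(-1/18123) = -18123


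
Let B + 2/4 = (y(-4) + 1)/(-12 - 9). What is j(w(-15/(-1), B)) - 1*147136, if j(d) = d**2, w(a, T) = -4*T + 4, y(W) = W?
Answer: -7208220/49 ≈ -1.4711e+5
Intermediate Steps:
B = -5/14 (B = -1/2 + (-4 + 1)/(-12 - 9) = -1/2 - 3/(-21) = -1/2 - 3*(-1/21) = -1/2 + 1/7 = -5/14 ≈ -0.35714)
w(a, T) = 4 - 4*T
j(w(-15/(-1), B)) - 1*147136 = (4 - 4*(-5/14))**2 - 1*147136 = (4 + 10/7)**2 - 147136 = (38/7)**2 - 147136 = 1444/49 - 147136 = -7208220/49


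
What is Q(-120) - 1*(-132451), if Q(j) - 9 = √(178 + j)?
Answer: 132460 + √58 ≈ 1.3247e+5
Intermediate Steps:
Q(j) = 9 + √(178 + j)
Q(-120) - 1*(-132451) = (9 + √(178 - 120)) - 1*(-132451) = (9 + √58) + 132451 = 132460 + √58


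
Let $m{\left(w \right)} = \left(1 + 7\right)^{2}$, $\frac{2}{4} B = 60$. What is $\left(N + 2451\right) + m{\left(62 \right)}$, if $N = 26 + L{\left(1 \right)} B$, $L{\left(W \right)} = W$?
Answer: $2661$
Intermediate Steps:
$B = 120$ ($B = 2 \cdot 60 = 120$)
$m{\left(w \right)} = 64$ ($m{\left(w \right)} = 8^{2} = 64$)
$N = 146$ ($N = 26 + 1 \cdot 120 = 26 + 120 = 146$)
$\left(N + 2451\right) + m{\left(62 \right)} = \left(146 + 2451\right) + 64 = 2597 + 64 = 2661$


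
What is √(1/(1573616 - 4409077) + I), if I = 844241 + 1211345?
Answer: √16526580660280176845/2835461 ≈ 1433.7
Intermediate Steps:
I = 2055586
√(1/(1573616 - 4409077) + I) = √(1/(1573616 - 4409077) + 2055586) = √(1/(-2835461) + 2055586) = √(-1/2835461 + 2055586) = √(5828533935145/2835461) = √16526580660280176845/2835461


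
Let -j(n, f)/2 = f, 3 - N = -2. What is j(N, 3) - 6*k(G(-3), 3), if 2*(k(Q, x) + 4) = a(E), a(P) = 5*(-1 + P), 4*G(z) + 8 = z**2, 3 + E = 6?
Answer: -12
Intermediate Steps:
E = 3 (E = -3 + 6 = 3)
G(z) = -2 + z**2/4
a(P) = -5 + 5*P
k(Q, x) = 1 (k(Q, x) = -4 + (-5 + 5*3)/2 = -4 + (-5 + 15)/2 = -4 + (1/2)*10 = -4 + 5 = 1)
N = 5 (N = 3 - 1*(-2) = 3 + 2 = 5)
j(n, f) = -2*f
j(N, 3) - 6*k(G(-3), 3) = -2*3 - 6*1 = -6 - 6 = -12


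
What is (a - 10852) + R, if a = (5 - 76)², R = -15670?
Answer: -21481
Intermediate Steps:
a = 5041 (a = (-71)² = 5041)
(a - 10852) + R = (5041 - 10852) - 15670 = -5811 - 15670 = -21481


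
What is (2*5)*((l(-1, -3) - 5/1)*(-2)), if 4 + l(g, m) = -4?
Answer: 260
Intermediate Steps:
l(g, m) = -8 (l(g, m) = -4 - 4 = -8)
(2*5)*((l(-1, -3) - 5/1)*(-2)) = (2*5)*((-8 - 5/1)*(-2)) = 10*((-8 - 5*1)*(-2)) = 10*((-8 - 5)*(-2)) = 10*(-13*(-2)) = 10*26 = 260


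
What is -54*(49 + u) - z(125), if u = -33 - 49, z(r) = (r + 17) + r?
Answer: 1515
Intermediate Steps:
z(r) = 17 + 2*r (z(r) = (17 + r) + r = 17 + 2*r)
u = -82
-54*(49 + u) - z(125) = -54*(49 - 82) - (17 + 2*125) = -54*(-33) - (17 + 250) = 1782 - 1*267 = 1782 - 267 = 1515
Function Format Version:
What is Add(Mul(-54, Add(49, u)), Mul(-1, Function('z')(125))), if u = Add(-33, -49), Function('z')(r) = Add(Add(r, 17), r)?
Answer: 1515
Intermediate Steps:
Function('z')(r) = Add(17, Mul(2, r)) (Function('z')(r) = Add(Add(17, r), r) = Add(17, Mul(2, r)))
u = -82
Add(Mul(-54, Add(49, u)), Mul(-1, Function('z')(125))) = Add(Mul(-54, Add(49, -82)), Mul(-1, Add(17, Mul(2, 125)))) = Add(Mul(-54, -33), Mul(-1, Add(17, 250))) = Add(1782, Mul(-1, 267)) = Add(1782, -267) = 1515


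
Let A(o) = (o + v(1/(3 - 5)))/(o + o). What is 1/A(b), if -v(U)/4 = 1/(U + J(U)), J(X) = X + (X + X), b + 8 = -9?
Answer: 34/15 ≈ 2.2667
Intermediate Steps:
b = -17 (b = -8 - 9 = -17)
J(X) = 3*X (J(X) = X + 2*X = 3*X)
v(U) = -1/U (v(U) = -4/(U + 3*U) = -4*1/(4*U) = -1/U)
A(o) = (2 + o)/(2*o) (A(o) = (o - 1/(1/(3 - 5)))/(o + o) = (o - 1/(1/(-2)))/((2*o)) = (o - 1/(-½))*(1/(2*o)) = (o - 1*(-2))*(1/(2*o)) = (o + 2)*(1/(2*o)) = (2 + o)*(1/(2*o)) = (2 + o)/(2*o))
1/A(b) = 1/((½)*(2 - 17)/(-17)) = 1/((½)*(-1/17)*(-15)) = 1/(15/34) = 34/15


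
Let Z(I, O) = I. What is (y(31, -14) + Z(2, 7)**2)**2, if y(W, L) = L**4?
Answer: 1476096400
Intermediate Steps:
(y(31, -14) + Z(2, 7)**2)**2 = ((-14)**4 + 2**2)**2 = (38416 + 4)**2 = 38420**2 = 1476096400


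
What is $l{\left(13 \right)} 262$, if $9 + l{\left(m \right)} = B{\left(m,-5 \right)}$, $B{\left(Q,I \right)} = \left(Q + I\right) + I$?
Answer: $-1572$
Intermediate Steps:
$B{\left(Q,I \right)} = Q + 2 I$ ($B{\left(Q,I \right)} = \left(I + Q\right) + I = Q + 2 I$)
$l{\left(m \right)} = -19 + m$ ($l{\left(m \right)} = -9 + \left(m + 2 \left(-5\right)\right) = -9 + \left(m - 10\right) = -9 + \left(-10 + m\right) = -19 + m$)
$l{\left(13 \right)} 262 = \left(-19 + 13\right) 262 = \left(-6\right) 262 = -1572$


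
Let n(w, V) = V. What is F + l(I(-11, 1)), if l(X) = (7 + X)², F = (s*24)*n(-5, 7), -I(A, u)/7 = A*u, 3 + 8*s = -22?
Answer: 6531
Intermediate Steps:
s = -25/8 (s = -3/8 + (⅛)*(-22) = -3/8 - 11/4 = -25/8 ≈ -3.1250)
I(A, u) = -7*A*u
F = -525 (F = -25/8*24*7 = -75*7 = -525)
F + l(I(-11, 1)) = -525 + (7 - 7*(-11)*1)² = -525 + (7 + 77)² = -525 + 84² = -525 + 7056 = 6531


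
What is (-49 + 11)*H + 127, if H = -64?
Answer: 2559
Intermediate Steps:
(-49 + 11)*H + 127 = (-49 + 11)*(-64) + 127 = -38*(-64) + 127 = 2432 + 127 = 2559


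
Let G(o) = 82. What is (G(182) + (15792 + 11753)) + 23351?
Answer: 50978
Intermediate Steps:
(G(182) + (15792 + 11753)) + 23351 = (82 + (15792 + 11753)) + 23351 = (82 + 27545) + 23351 = 27627 + 23351 = 50978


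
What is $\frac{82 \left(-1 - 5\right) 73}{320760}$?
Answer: $- \frac{2993}{26730} \approx -0.11197$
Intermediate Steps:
$\frac{82 \left(-1 - 5\right) 73}{320760} = 82 \left(-1 - 5\right) 73 \cdot \frac{1}{320760} = 82 \left(-6\right) 73 \cdot \frac{1}{320760} = \left(-492\right) 73 \cdot \frac{1}{320760} = \left(-35916\right) \frac{1}{320760} = - \frac{2993}{26730}$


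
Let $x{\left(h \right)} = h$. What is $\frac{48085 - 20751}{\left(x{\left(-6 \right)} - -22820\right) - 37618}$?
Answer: $- \frac{13667}{7402} \approx -1.8464$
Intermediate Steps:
$\frac{48085 - 20751}{\left(x{\left(-6 \right)} - -22820\right) - 37618} = \frac{48085 - 20751}{\left(-6 - -22820\right) - 37618} = \frac{27334}{\left(-6 + 22820\right) - 37618} = \frac{27334}{22814 - 37618} = \frac{27334}{-14804} = 27334 \left(- \frac{1}{14804}\right) = - \frac{13667}{7402}$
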